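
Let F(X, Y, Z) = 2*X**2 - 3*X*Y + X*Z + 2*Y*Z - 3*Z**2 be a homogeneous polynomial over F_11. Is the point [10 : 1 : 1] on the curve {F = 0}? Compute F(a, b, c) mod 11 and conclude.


F(10,1,1) ≡ 3 (mod 11); P is NOT on the curve.

Evaluate F(10, 1, 1) term-by-term (mod 11).
  2*X**2 ↦ 2·100·1·1 = 200
  -3*X*Y ↦ -3·10·1·1 = -30
  X*Z ↦ 1·10·1·1 = 10
  2*Y*Z ↦ 2·1·1·1 = 2
  -3*Z**2 ↦ -3·1·1·1 = -3
Sum: F(10, 1, 1) = (200) + (-30) + (10) + (2) + (-3) = 179.
Reducing mod 11: 179 ≡ 3 (mod 11).
Since F(a, b, c) ≡ 3 ≠ 0 (mod 11), P does NOT lie on the curve.


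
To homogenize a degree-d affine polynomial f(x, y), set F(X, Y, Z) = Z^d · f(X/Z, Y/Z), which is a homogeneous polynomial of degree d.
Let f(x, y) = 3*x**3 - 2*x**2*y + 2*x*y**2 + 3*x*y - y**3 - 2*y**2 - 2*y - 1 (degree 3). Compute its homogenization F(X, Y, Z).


F(X, Y, Z) = 3*X**3 - 2*X**2*Y + 2*X*Y**2 + 3*X*Y*Z - Y**3 - 2*Y**2*Z - 2*Y*Z**2 - Z**3

deg(f) = 3.
Substitute x = X/Z, y = Y/Z into f, then multiply by Z^3.
  monomial 3·x^3·y^0 ↦ 3·X^3·Y^0·Z^0.
  monomial -2·x^2·y^1 ↦ -2·X^2·Y^1·Z^0.
  monomial 2·x^1·y^2 ↦ 2·X^1·Y^2·Z^0.
  monomial 3·x^1·y^1 ↦ 3·X^1·Y^1·Z^1.
  monomial -1·x^0·y^3 ↦ -1·X^0·Y^3·Z^0.
  monomial -2·x^0·y^2 ↦ -2·X^0·Y^2·Z^1.
  monomial -2·x^0·y^1 ↦ -2·X^0·Y^1·Z^2.
  monomial -1·x^0·y^0 ↦ -1·X^0·Y^0·Z^3.
Collecting: F(X, Y, Z) = 3*X**3 - 2*X**2*Y + 2*X*Y**2 + 3*X*Y*Z - Y**3 - 2*Y**2*Z - 2*Y*Z**2 - Z**3.


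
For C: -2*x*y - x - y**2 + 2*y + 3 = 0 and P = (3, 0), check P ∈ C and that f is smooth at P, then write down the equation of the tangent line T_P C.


Tangent line at P: -x - 4*y + 3 = 0.

Step 1: f(3, 0) = 0, so P lies on C.
Step 2: partial derivatives
  f_x(x, y) = -2*y - 1, f_y(x, y) = -2*x - 2*y + 2.
  f_x(P) = -1, f_y(P) = -4 (gradient nonzero, so P is smooth).
Step 3: tangent line at P: -1·(x − 3) + -4·(y − 0) = 0.
Expanding: -x - 4*y + 3 = 0.


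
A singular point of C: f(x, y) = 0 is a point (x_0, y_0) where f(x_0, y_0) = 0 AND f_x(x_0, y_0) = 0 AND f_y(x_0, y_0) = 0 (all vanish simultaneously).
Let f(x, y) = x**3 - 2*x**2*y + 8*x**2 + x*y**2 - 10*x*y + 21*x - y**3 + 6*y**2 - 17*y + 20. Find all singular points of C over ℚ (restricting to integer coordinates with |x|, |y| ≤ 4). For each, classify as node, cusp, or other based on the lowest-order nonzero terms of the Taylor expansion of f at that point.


Singular points: {(-2, 1)}; classification: cusp.

Compute partial derivatives:
  f_x = 3*x**2 - 4*x*y + 16*x + y**2 - 10*y + 21.
  f_y = -2*x**2 + 2*x*y - 10*x - 3*y**2 + 12*y - 17.
Scan x_0 ∈ {−4, ..., 4}. For each x_0, f_y(x_0, y) is a polynomial in y; find its integer roots y ∈ {−4, ..., 4}, then test f_x and f at those candidates.
  x = -4: f_y(-4, y) = -3*y**2 + 4*y - 9; no integer root y with |y| ≤ 4.
  x = -3: f_y(-3, y) = -3*y**2 + 6*y - 5; no integer root y with |y| ≤ 4.
  x = -2: f_y(-2, y) = -3*y**2 + 8*y - 5; vanishes at y ∈ {1}. (-2, 1): f_x = 0, f = 0 — SINGULAR.
  x = -1: f_y(-1, y) = -3*y**2 + 10*y - 9; no integer root y with |y| ≤ 4.
  x = 0: f_y(0, y) = -3*y**2 + 12*y - 17; no integer root y with |y| ≤ 4.
  x = 1: f_y(1, y) = -3*y**2 + 14*y - 29; no integer root y with |y| ≤ 4.
  x = 2: f_y(2, y) = -3*y**2 + 16*y - 45; no integer root y with |y| ≤ 4.
  x = 3: f_y(3, y) = -3*y**2 + 18*y - 65; no integer root y with |y| ≤ 4.
  x = 4: f_y(4, y) = -3*y**2 + 20*y - 89; no integer root y with |y| ≤ 4.
Only singular point on the grid: (-2, 1).
Classify: substitute x = -2 + u, y = 1 + v and expand: f = u**3 - 2*u**2*v + u*v**2 - v**3 + v**2.
No constant or linear terms (consistent with a singular point). Quadratic part: v**2. Cubic part: u**3 - 2*u**2*v + u*v**2 - v**3.
The quadratic part v**2 is a perfect square, so there is a single (double) tangent line v = 0, i.e. y = 1. Restricting the cubic part to that line (v = 0) leaves u**3 ≠ 0, so f is not divisible by v and the branch is v² ≈ -u**3 to lowest order — this is a cusp.
Classification: cusp.


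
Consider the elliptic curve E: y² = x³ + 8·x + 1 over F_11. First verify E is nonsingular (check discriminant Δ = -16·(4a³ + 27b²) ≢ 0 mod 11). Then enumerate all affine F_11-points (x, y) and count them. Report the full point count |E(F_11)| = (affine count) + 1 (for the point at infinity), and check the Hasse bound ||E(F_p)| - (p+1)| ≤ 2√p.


Affine points = {(0, 1), (0, 10), (2, 5), (2, 6), (4, 3), (4, 8), (5, 1), (5, 10), (6, 1), (6, 10), (7, 2), (7, 9), (8, 4), (8, 7), (10, 5), (10, 6)}; affine count = 16; |E(F_11)| = 17.

Discriminant check: Δ ∝ 4a³ + 27b² = 4·8³ + 27·1² = 4·512 + 27·1 ≡ 7 (mod 11). Nonzero ⇒ E is nonsingular.
For each x ∈ F_11, compute rhs = x³ + 8·x + 1 mod 11, then count y ∈ F_11 with y² ≡ rhs.
  x = 0: rhs = 1, matching y values: 1, 10 (2 points).
  x = 1: rhs = 10, matching y values: none (0 points).
  x = 2: rhs = 3, matching y values: 5, 6 (2 points).
  x = 3: rhs = 8, matching y values: none (0 points).
  x = 4: rhs = 9, matching y values: 3, 8 (2 points).
  x = 5: rhs = 1, matching y values: 1, 10 (2 points).
  x = 6: rhs = 1, matching y values: 1, 10 (2 points).
  x = 7: rhs = 4, matching y values: 2, 9 (2 points).
  x = 8: rhs = 5, matching y values: 4, 7 (2 points).
  x = 9: rhs = 10, matching y values: none (0 points).
  x = 10: rhs = 3, matching y values: 5, 6 (2 points).
Total affine count: 16.
Full point count |E(F_11)| = 16 + 1 = 17.
Hasse bound: |17 − (11+1)| = |5| = 5 ≤ 2√11 ≈ 6.6332 ✓.


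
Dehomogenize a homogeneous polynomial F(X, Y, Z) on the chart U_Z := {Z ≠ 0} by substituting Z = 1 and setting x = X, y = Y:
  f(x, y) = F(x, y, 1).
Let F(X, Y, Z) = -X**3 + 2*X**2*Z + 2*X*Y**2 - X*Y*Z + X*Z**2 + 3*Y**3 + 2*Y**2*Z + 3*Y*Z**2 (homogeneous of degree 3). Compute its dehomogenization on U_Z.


f(x, y) = -x**3 + 2*x**2 + 2*x*y**2 - x*y + x + 3*y**3 + 2*y**2 + 3*y

On U_Z we set Z = 1. Each monomial c·X^i·Y^j·Z^k in F becomes c·x^i·y^j·1^k = c·x^i·y^j.
Substituting Z = 1: F(X, Y, 1) = -x**3 + 2*x**2 + 2*x*y**2 - x*y + x + 3*y**3 + 2*y**2 + 3*y.
Note: deg(f) ≤ deg(F) = 3; strict inequality happens when F is divisible by Z (lost terms).


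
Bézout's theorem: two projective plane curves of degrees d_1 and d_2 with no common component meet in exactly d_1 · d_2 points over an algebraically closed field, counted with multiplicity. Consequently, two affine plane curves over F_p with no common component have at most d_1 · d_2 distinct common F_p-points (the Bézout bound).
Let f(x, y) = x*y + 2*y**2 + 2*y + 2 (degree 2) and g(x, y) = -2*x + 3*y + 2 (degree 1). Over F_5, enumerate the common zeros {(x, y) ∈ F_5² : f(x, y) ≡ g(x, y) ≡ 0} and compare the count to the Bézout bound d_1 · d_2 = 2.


Common zeros: {(2, 4), (3, 3)}; count = 2; Bézout bound = 2.

deg(f) = 2, deg(g) = 1, so Bézout bound = 2.
Scan x ∈ F_5. For each x, list the y ∈ F_5 with f(x, y) ≡ 0 and those with g(x, y) ≡ 0 (mod 5); the common zeros in that column are the intersection.
  x = 0: f ≡ 0 at y ∈ ∅; g ≡ 0 at y ∈ {1}; common: ∅.
  x = 1: f ≡ 0 at y ∈ ∅; g ≡ 0 at y ∈ {0}; common: ∅.
  x = 2: f ≡ 0 at y ∈ {4}; g ≡ 0 at y ∈ {4}; common: {4}.
  x = 3: f ≡ 0 at y ∈ {2, 3}; g ≡ 0 at y ∈ {3}; common: {3}.
  x = 4: f ≡ 0 at y ∈ {1}; g ≡ 0 at y ∈ {2}; common: ∅.
Collecting: common zeros = {(2, 4), (3, 3)}, so the count is 2.
Comparison with the Bézout bound: 2 ≤ 2 = deg(f)·deg(g), as expected for curves with no common component (the bound is attained).


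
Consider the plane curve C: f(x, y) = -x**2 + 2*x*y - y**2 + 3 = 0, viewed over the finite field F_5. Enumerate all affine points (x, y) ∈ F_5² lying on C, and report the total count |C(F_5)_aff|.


Affine F_5-points: ∅; count = 0.

For each of the 25 pairs (x, y) ∈ F_5², evaluate f(x, y) mod 5. Record the zeros.
  x = 0: [0↦3, 1↦2, 2↦4, 3↦4, 4↦2]  zeros at y ∈ ∅
  x = 1: [0↦2, 1↦3, 2↦2, 3↦4, 4↦4]  zeros at y ∈ ∅
  x = 2: [0↦4, 1↦2, 2↦3, 3↦2, 4↦4]  zeros at y ∈ ∅
  x = 3: [0↦4, 1↦4, 2↦2, 3↦3, 4↦2]  zeros at y ∈ ∅
  x = 4: [0↦2, 1↦4, 2↦4, 3↦2, 4↦3]  zeros at y ∈ ∅
Collecting zeros: affine points = ∅.
Total count |C(F_5)_aff| = 0.


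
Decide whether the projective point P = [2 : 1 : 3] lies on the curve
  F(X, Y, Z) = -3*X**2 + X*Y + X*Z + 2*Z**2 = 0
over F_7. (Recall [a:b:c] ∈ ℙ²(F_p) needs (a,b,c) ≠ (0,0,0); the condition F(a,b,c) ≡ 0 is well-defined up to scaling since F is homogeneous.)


F(2,1,3) ≡ 0 (mod 7); P is on the curve.

Evaluate F(2, 1, 3) term-by-term (mod 7).
  -3*X**2 ↦ -3·4·1·1 = -12
  X*Y ↦ 1·2·1·1 = 2
  X*Z ↦ 1·2·1·3 = 6
  2*Z**2 ↦ 2·1·1·9 = 18
Sum: F(2, 1, 3) = (-12) + (2) + (6) + (18) = 14.
Reducing mod 7: 14 ≡ 0 (mod 7).
Since F(a, b, c) ≡ 0 (mod 7), P lies on the curve.


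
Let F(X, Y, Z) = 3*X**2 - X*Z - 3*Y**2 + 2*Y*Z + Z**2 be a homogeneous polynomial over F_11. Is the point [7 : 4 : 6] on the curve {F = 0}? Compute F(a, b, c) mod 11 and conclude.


F(7,4,6) ≡ 9 (mod 11); P is NOT on the curve.

Evaluate F(7, 4, 6) term-by-term (mod 11).
  3*X**2 ↦ 3·49·1·1 = 147
  -X*Z ↦ -1·7·1·6 = -42
  -3*Y**2 ↦ -3·1·16·1 = -48
  2*Y*Z ↦ 2·1·4·6 = 48
  Z**2 ↦ 1·1·1·36 = 36
Sum: F(7, 4, 6) = (147) + (-42) + (-48) + (48) + (36) = 141.
Reducing mod 11: 141 ≡ 9 (mod 11).
Since F(a, b, c) ≡ 9 ≠ 0 (mod 11), P does NOT lie on the curve.


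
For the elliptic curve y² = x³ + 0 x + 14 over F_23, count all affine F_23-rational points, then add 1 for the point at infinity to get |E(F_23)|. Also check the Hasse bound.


Affine points = {(3, 8), (3, 15), (4, 3), (4, 20), (5, 1), (5, 22), (6, 0), (7, 9), (7, 14), (10, 5), (10, 18), (13, 7), (13, 16), (15, 10), (15, 13), (16, 4), (16, 19), (18, 2), (18, 21), (21, 11), (21, 12), (22, 6), (22, 17)}; affine count = 23; |E(F_23)| = 24.

Discriminant check: Δ ∝ 4a³ + 27b² = 4·0³ + 27·14² = 4·0 + 27·196 ≡ 2 (mod 23). Nonzero ⇒ E is nonsingular.
For each x ∈ F_23, compute rhs = x³ + 0·x + 14 mod 23, then count y ∈ F_23 with y² ≡ rhs.
  x = 0: rhs = 14, matching y values: none (0 points).
  x = 1: rhs = 15, matching y values: none (0 points).
  x = 2: rhs = 22, matching y values: none (0 points).
  x = 3: rhs = 18, matching y values: 8, 15 (2 points).
  x = 4: rhs = 9, matching y values: 3, 20 (2 points).
  x = 5: rhs = 1, matching y values: 1, 22 (2 points).
  x = 6: rhs = 0, matching y values: 0 (1 points).
  x = 7: rhs = 12, matching y values: 9, 14 (2 points).
  x = 8: rhs = 20, matching y values: none (0 points).
  x = 9: rhs = 7, matching y values: none (0 points).
  x = 10: rhs = 2, matching y values: 5, 18 (2 points).
  x = 11: rhs = 11, matching y values: none (0 points).
  x = 12: rhs = 17, matching y values: none (0 points).
  x = 13: rhs = 3, matching y values: 7, 16 (2 points).
  x = 14: rhs = 21, matching y values: none (0 points).
  x = 15: rhs = 8, matching y values: 10, 13 (2 points).
  x = 16: rhs = 16, matching y values: 4, 19 (2 points).
  x = 17: rhs = 5, matching y values: none (0 points).
  x = 18: rhs = 4, matching y values: 2, 21 (2 points).
  x = 19: rhs = 19, matching y values: none (0 points).
  x = 20: rhs = 10, matching y values: none (0 points).
  x = 21: rhs = 6, matching y values: 11, 12 (2 points).
  x = 22: rhs = 13, matching y values: 6, 17 (2 points).
Total affine count: 23.
Full point count |E(F_23)| = 23 + 1 = 24.
Hasse bound: |24 − (23+1)| = |0| = 0 ≤ 2√23 ≈ 9.5917 ✓.


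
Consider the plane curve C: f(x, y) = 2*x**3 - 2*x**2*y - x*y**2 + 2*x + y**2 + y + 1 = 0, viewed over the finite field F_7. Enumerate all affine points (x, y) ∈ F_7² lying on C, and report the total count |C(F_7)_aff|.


Affine F_7-points: {(0, 2), (0, 4), (1, 5), (2, 0), (3, 1), (4, 2), (4, 4), (5, 2), (5, 5), (6, 5), (6, 6)}; count = 11.

For each of the 49 pairs (x, y) ∈ F_7², evaluate f(x, y) mod 7. Record the zeros.
  x = 0: [0↦1, 1↦3, 2↦0, 3↦6, 4↦0, 5↦3, 6↦1]  zeros at y ∈ {2, 4}
  x = 1: [0↦5, 1↦4, 2↦3, 3↦2, 4↦1, 5↦0, 6↦6]  zeros at y ∈ {5}
  x = 2: [0↦0, 1↦6, 2↦3, 3↦5, 4↦5, 5↦3, 6↦6]  zeros at y ∈ {0}
  x = 3: [0↦5, 1↦0, 2↦5, 3↦6, 4↦3, 5↦3, 6↦6]  zeros at y ∈ {1}
  x = 4: [0↦4, 1↦5, 2↦0, 3↦3, 4↦0, 5↦5, 6↦4]  zeros at y ∈ {2, 4}
  x = 5: [0↦2, 1↦5, 2↦0, 3↦1, 4↦1, 5↦0, 6↦5]  zeros at y ∈ {2, 5}
  x = 6: [0↦4, 1↦5, 2↦3, 3↦5, 4↦4, 5↦0, 6↦0]  zeros at y ∈ {5, 6}
Collecting zeros: affine points = {(0, 2), (0, 4), (1, 5), (2, 0), (3, 1), (4, 2), (4, 4), (5, 2), (5, 5), (6, 5), (6, 6)}.
Total count |C(F_7)_aff| = 11.


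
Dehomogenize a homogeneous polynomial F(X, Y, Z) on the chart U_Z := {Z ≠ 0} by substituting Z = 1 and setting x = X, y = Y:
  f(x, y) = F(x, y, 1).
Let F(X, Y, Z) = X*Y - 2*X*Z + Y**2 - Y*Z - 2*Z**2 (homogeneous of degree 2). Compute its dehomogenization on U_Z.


f(x, y) = x*y - 2*x + y**2 - y - 2

On U_Z we set Z = 1. Each monomial c·X^i·Y^j·Z^k in F becomes c·x^i·y^j·1^k = c·x^i·y^j.
Substituting Z = 1: F(X, Y, 1) = x*y - 2*x + y**2 - y - 2.
Note: deg(f) ≤ deg(F) = 2; strict inequality happens when F is divisible by Z (lost terms).


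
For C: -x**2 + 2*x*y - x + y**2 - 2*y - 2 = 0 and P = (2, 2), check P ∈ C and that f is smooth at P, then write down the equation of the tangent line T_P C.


Tangent line at P: -x + 6*y - 10 = 0.

Step 1: f(2, 2) = 0, so P lies on C.
Step 2: partial derivatives
  f_x(x, y) = -2*x + 2*y - 1, f_y(x, y) = 2*x + 2*y - 2.
  f_x(P) = -1, f_y(P) = 6 (gradient nonzero, so P is smooth).
Step 3: tangent line at P: -1·(x − 2) + 6·(y − 2) = 0.
Expanding: -x + 6*y - 10 = 0.


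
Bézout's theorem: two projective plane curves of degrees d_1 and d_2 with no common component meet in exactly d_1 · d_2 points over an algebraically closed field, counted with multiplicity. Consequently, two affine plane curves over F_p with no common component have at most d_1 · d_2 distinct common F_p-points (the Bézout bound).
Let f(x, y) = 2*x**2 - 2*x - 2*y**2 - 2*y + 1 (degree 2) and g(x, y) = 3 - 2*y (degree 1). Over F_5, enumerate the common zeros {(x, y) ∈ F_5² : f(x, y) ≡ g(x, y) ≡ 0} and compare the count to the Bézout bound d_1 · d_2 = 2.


Common zeros: {(2, 4), (4, 4)}; count = 2; Bézout bound = 2.

deg(f) = 2, deg(g) = 1, so Bézout bound = 2.
Scan x ∈ F_5. For each x, list the y ∈ F_5 with f(x, y) ≡ 0 and those with g(x, y) ≡ 0 (mod 5); the common zeros in that column are the intersection.
  x = 0: f ≡ 0 at y ∈ ∅; g ≡ 0 at y ∈ {4}; common: ∅.
  x = 1: f ≡ 0 at y ∈ ∅; g ≡ 0 at y ∈ {4}; common: ∅.
  x = 2: f ≡ 0 at y ∈ {0, 4}; g ≡ 0 at y ∈ {4}; common: {4}.
  x = 3: f ≡ 0 at y ∈ ∅; g ≡ 0 at y ∈ {4}; common: ∅.
  x = 4: f ≡ 0 at y ∈ {0, 4}; g ≡ 0 at y ∈ {4}; common: {4}.
Collecting: common zeros = {(2, 4), (4, 4)}, so the count is 2.
Comparison with the Bézout bound: 2 ≤ 2 = deg(f)·deg(g), as expected for curves with no common component (the bound is attained).


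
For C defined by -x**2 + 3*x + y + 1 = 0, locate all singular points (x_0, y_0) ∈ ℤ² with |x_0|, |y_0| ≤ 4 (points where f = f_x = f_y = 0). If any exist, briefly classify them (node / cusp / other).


No singular points in the scanned grid; C is smooth there.

Compute partial derivatives:
  f_x = 3 - 2*x.
  f_y = 1.
f_y = 1 is a nonzero constant, so f_y never vanishes: no point (x, y) can satisfy f = f_x = f_y = 0. In particular no (x, y) ∈ {−4, ..., 4}² is singular; the curve is smooth.


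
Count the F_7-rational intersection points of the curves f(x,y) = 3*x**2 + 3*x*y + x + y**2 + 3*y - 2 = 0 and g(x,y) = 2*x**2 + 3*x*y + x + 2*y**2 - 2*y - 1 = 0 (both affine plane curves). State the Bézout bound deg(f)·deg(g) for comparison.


Common zeros: {(3, 2), (4, 2), (6, 0)}; count = 3; Bézout bound = 4.

deg(f) = 2, deg(g) = 2, so Bézout bound = 4.
Scan x ∈ F_7. For each x, list the y ∈ F_7 with f(x, y) ≡ 0 and those with g(x, y) ≡ 0 (mod 7); the common zeros in that column are the intersection.
  x = 0: f ≡ 0 at y ∈ ∅; g ≡ 0 at y ∈ ∅; common: ∅.
  x = 1: f ≡ 0 at y ∈ {4}; g ≡ 0 at y ∈ ∅; common: ∅.
  x = 2: f ≡ 0 at y ∈ ∅; g ≡ 0 at y ∈ {6}; common: ∅.
  x = 3: f ≡ 0 at y ∈ {0, 2}; g ≡ 0 at y ∈ {2, 5}; common: {2}.
  x = 4: f ≡ 0 at y ∈ {2, 4}; g ≡ 0 at y ∈ {0, 2}; common: {2}.
  x = 5: f ≡ 0 at y ∈ ∅; g ≡ 0 at y ∈ ∅; common: ∅.
  x = 6: f ≡ 0 at y ∈ {0}; g ≡ 0 at y ∈ {0, 6}; common: {0}.
Collecting: common zeros = {(3, 2), (4, 2), (6, 0)}, so the count is 3.
Comparison with the Bézout bound: 3 ≤ 4 = deg(f)·deg(g), as expected for curves with no common component (the affine F_7-count falls short of the bound because intersections may lie at infinity, over extension fields, or carry multiplicity).


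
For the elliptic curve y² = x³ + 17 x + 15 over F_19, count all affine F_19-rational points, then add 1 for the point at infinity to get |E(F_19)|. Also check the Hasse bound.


Affine points = {(2, 0), (3, 6), (3, 13), (5, 4), (5, 15), (8, 6), (8, 13), (9, 2), (9, 17), (10, 8), (10, 11), (12, 3), (12, 16), (13, 1), (13, 18), (15, 4), (15, 15), (17, 7), (17, 12), (18, 4), (18, 15)}; affine count = 21; |E(F_19)| = 22.

Discriminant check: Δ ∝ 4a³ + 27b² = 4·17³ + 27·15² = 4·4913 + 27·225 ≡ 1 (mod 19). Nonzero ⇒ E is nonsingular.
For each x ∈ F_19, compute rhs = x³ + 17·x + 15 mod 19, then count y ∈ F_19 with y² ≡ rhs.
  x = 0: rhs = 15, matching y values: none (0 points).
  x = 1: rhs = 14, matching y values: none (0 points).
  x = 2: rhs = 0, matching y values: 0 (1 points).
  x = 3: rhs = 17, matching y values: 6, 13 (2 points).
  x = 4: rhs = 14, matching y values: none (0 points).
  x = 5: rhs = 16, matching y values: 4, 15 (2 points).
  x = 6: rhs = 10, matching y values: none (0 points).
  x = 7: rhs = 2, matching y values: none (0 points).
  x = 8: rhs = 17, matching y values: 6, 13 (2 points).
  x = 9: rhs = 4, matching y values: 2, 17 (2 points).
  x = 10: rhs = 7, matching y values: 8, 11 (2 points).
  x = 11: rhs = 13, matching y values: none (0 points).
  x = 12: rhs = 9, matching y values: 3, 16 (2 points).
  x = 13: rhs = 1, matching y values: 1, 18 (2 points).
  x = 14: rhs = 14, matching y values: none (0 points).
  x = 15: rhs = 16, matching y values: 4, 15 (2 points).
  x = 16: rhs = 13, matching y values: none (0 points).
  x = 17: rhs = 11, matching y values: 7, 12 (2 points).
  x = 18: rhs = 16, matching y values: 4, 15 (2 points).
Total affine count: 21.
Full point count |E(F_19)| = 21 + 1 = 22.
Hasse bound: |22 − (19+1)| = |2| = 2 ≤ 2√19 ≈ 8.7178 ✓.


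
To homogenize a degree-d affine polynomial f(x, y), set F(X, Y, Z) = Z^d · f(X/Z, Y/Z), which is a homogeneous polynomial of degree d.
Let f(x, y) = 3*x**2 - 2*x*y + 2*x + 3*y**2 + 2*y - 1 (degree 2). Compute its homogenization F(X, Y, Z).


F(X, Y, Z) = 3*X**2 - 2*X*Y + 2*X*Z + 3*Y**2 + 2*Y*Z - Z**2

deg(f) = 2.
Substitute x = X/Z, y = Y/Z into f, then multiply by Z^2.
  monomial 3·x^2·y^0 ↦ 3·X^2·Y^0·Z^0.
  monomial -2·x^1·y^1 ↦ -2·X^1·Y^1·Z^0.
  monomial 2·x^1·y^0 ↦ 2·X^1·Y^0·Z^1.
  monomial 3·x^0·y^2 ↦ 3·X^0·Y^2·Z^0.
  monomial 2·x^0·y^1 ↦ 2·X^0·Y^1·Z^1.
  monomial -1·x^0·y^0 ↦ -1·X^0·Y^0·Z^2.
Collecting: F(X, Y, Z) = 3*X**2 - 2*X*Y + 2*X*Z + 3*Y**2 + 2*Y*Z - Z**2.


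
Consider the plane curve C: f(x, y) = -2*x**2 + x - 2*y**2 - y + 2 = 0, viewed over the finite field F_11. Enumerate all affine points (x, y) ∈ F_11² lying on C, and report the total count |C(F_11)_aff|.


Affine F_11-points: {(1, 6), (1, 10), (5, 6), (5, 10), (7, 2), (7, 3), (8, 1), (8, 4), (9, 1), (9, 4), (10, 2), (10, 3)}; count = 12.

For each of the 121 pairs (x, y) ∈ F_11², evaluate f(x, y) mod 11. Record the zeros.
  x = 0: [0↦2, 1↦10, 2↦3, 3↦3, 4↦10, 5↦2, 6↦1, 7↦7, 8↦9, 9↦7, 10↦1]  zeros at y ∈ ∅
  x = 1: [0↦1, 1↦9, 2↦2, 3↦2, 4↦9, 5↦1, 6↦0, 7↦6, 8↦8, 9↦6, 10↦0]  zeros at y ∈ {6, 10}
  x = 2: [0↦7, 1↦4, 2↦8, 3↦8, 4↦4, 5↦7, 6↦6, 7↦1, 8↦3, 9↦1, 10↦6]  zeros at y ∈ ∅
  x = 3: [0↦9, 1↦6, 2↦10, 3↦10, 4↦6, 5↦9, 6↦8, 7↦3, 8↦5, 9↦3, 10↦8]  zeros at y ∈ ∅
  x = 4: [0↦7, 1↦4, 2↦8, 3↦8, 4↦4, 5↦7, 6↦6, 7↦1, 8↦3, 9↦1, 10↦6]  zeros at y ∈ ∅
  x = 5: [0↦1, 1↦9, 2↦2, 3↦2, 4↦9, 5↦1, 6↦0, 7↦6, 8↦8, 9↦6, 10↦0]  zeros at y ∈ {6, 10}
  x = 6: [0↦2, 1↦10, 2↦3, 3↦3, 4↦10, 5↦2, 6↦1, 7↦7, 8↦9, 9↦7, 10↦1]  zeros at y ∈ ∅
  x = 7: [0↦10, 1↦7, 2↦0, 3↦0, 4↦7, 5↦10, 6↦9, 7↦4, 8↦6, 9↦4, 10↦9]  zeros at y ∈ {2, 3}
  x = 8: [0↦3, 1↦0, 2↦4, 3↦4, 4↦0, 5↦3, 6↦2, 7↦8, 8↦10, 9↦8, 10↦2]  zeros at y ∈ {1, 4}
  x = 9: [0↦3, 1↦0, 2↦4, 3↦4, 4↦0, 5↦3, 6↦2, 7↦8, 8↦10, 9↦8, 10↦2]  zeros at y ∈ {1, 4}
  x = 10: [0↦10, 1↦7, 2↦0, 3↦0, 4↦7, 5↦10, 6↦9, 7↦4, 8↦6, 9↦4, 10↦9]  zeros at y ∈ {2, 3}
Collecting zeros: affine points = {(1, 6), (1, 10), (5, 6), (5, 10), (7, 2), (7, 3), (8, 1), (8, 4), (9, 1), (9, 4), (10, 2), (10, 3)}.
Total count |C(F_11)_aff| = 12.


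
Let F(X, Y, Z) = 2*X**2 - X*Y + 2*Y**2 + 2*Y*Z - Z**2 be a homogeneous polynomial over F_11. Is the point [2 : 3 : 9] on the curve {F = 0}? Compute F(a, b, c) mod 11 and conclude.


F(2,3,9) ≡ 4 (mod 11); P is NOT on the curve.

Evaluate F(2, 3, 9) term-by-term (mod 11).
  2*X**2 ↦ 2·4·1·1 = 8
  -X*Y ↦ -1·2·3·1 = -6
  2*Y**2 ↦ 2·1·9·1 = 18
  2*Y*Z ↦ 2·1·3·9 = 54
  -Z**2 ↦ -1·1·1·81 = -81
Sum: F(2, 3, 9) = (8) + (-6) + (18) + (54) + (-81) = -7.
Reducing mod 11: -7 ≡ 4 (mod 11).
Since F(a, b, c) ≡ 4 ≠ 0 (mod 11), P does NOT lie on the curve.


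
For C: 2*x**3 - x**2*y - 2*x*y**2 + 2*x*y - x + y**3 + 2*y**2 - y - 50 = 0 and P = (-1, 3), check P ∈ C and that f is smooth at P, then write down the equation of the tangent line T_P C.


Tangent line at P: -x + 47*y - 142 = 0.

Step 1: f(-1, 3) = 0, so P lies on C.
Step 2: partial derivatives
  f_x(x, y) = 6*x**2 - 2*x*y - 2*y**2 + 2*y - 1, f_y(x, y) = -x**2 - 4*x*y + 2*x + 3*y**2 + 4*y - 1.
  f_x(P) = -1, f_y(P) = 47 (gradient nonzero, so P is smooth).
Step 3: tangent line at P: -1·(x − -1) + 47·(y − 3) = 0.
Expanding: -x + 47*y - 142 = 0.


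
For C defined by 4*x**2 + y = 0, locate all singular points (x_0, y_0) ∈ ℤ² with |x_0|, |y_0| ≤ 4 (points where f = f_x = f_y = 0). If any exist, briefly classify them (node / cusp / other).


No singular points in the scanned grid; C is smooth there.

Compute partial derivatives:
  f_x = 8*x.
  f_y = 1.
f_y = 1 is a nonzero constant, so f_y never vanishes: no point (x, y) can satisfy f = f_x = f_y = 0. In particular no (x, y) ∈ {−4, ..., 4}² is singular; the curve is smooth.


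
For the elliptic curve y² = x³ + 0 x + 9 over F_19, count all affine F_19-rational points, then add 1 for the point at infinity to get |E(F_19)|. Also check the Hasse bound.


Affine points = {(0, 3), (0, 16), (2, 6), (2, 13), (3, 6), (3, 13), (4, 4), (4, 15), (5, 1), (5, 18), (6, 4), (6, 15), (9, 4), (9, 15), (14, 6), (14, 13), (16, 1), (16, 18), (17, 1), (17, 18)}; affine count = 20; |E(F_19)| = 21.

Discriminant check: Δ ∝ 4a³ + 27b² = 4·0³ + 27·9² = 4·0 + 27·81 ≡ 2 (mod 19). Nonzero ⇒ E is nonsingular.
For each x ∈ F_19, compute rhs = x³ + 0·x + 9 mod 19, then count y ∈ F_19 with y² ≡ rhs.
  x = 0: rhs = 9, matching y values: 3, 16 (2 points).
  x = 1: rhs = 10, matching y values: none (0 points).
  x = 2: rhs = 17, matching y values: 6, 13 (2 points).
  x = 3: rhs = 17, matching y values: 6, 13 (2 points).
  x = 4: rhs = 16, matching y values: 4, 15 (2 points).
  x = 5: rhs = 1, matching y values: 1, 18 (2 points).
  x = 6: rhs = 16, matching y values: 4, 15 (2 points).
  x = 7: rhs = 10, matching y values: none (0 points).
  x = 8: rhs = 8, matching y values: none (0 points).
  x = 9: rhs = 16, matching y values: 4, 15 (2 points).
  x = 10: rhs = 2, matching y values: none (0 points).
  x = 11: rhs = 10, matching y values: none (0 points).
  x = 12: rhs = 8, matching y values: none (0 points).
  x = 13: rhs = 2, matching y values: none (0 points).
  x = 14: rhs = 17, matching y values: 6, 13 (2 points).
  x = 15: rhs = 2, matching y values: none (0 points).
  x = 16: rhs = 1, matching y values: 1, 18 (2 points).
  x = 17: rhs = 1, matching y values: 1, 18 (2 points).
  x = 18: rhs = 8, matching y values: none (0 points).
Total affine count: 20.
Full point count |E(F_19)| = 20 + 1 = 21.
Hasse bound: |21 − (19+1)| = |1| = 1 ≤ 2√19 ≈ 8.7178 ✓.


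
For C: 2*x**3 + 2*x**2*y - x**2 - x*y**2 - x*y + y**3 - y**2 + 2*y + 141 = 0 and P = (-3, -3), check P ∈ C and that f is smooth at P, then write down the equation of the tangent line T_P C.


Tangent line at P: 90*x + 38*y + 384 = 0.

Step 1: f(-3, -3) = 0, so P lies on C.
Step 2: partial derivatives
  f_x(x, y) = 6*x**2 + 4*x*y - 2*x - y**2 - y, f_y(x, y) = 2*x**2 - 2*x*y - x + 3*y**2 - 2*y + 2.
  f_x(P) = 90, f_y(P) = 38 (gradient nonzero, so P is smooth).
Step 3: tangent line at P: 90·(x − -3) + 38·(y − -3) = 0.
Expanding: 90*x + 38*y + 384 = 0.


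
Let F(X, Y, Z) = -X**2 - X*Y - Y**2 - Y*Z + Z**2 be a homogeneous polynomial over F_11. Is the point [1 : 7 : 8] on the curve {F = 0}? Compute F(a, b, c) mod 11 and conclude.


F(1,7,8) ≡ 6 (mod 11); P is NOT on the curve.

Evaluate F(1, 7, 8) term-by-term (mod 11).
  -X**2 ↦ -1·1·1·1 = -1
  -X*Y ↦ -1·1·7·1 = -7
  -Y**2 ↦ -1·1·49·1 = -49
  -Y*Z ↦ -1·1·7·8 = -56
  Z**2 ↦ 1·1·1·64 = 64
Sum: F(1, 7, 8) = (-1) + (-7) + (-49) + (-56) + (64) = -49.
Reducing mod 11: -49 ≡ 6 (mod 11).
Since F(a, b, c) ≡ 6 ≠ 0 (mod 11), P does NOT lie on the curve.


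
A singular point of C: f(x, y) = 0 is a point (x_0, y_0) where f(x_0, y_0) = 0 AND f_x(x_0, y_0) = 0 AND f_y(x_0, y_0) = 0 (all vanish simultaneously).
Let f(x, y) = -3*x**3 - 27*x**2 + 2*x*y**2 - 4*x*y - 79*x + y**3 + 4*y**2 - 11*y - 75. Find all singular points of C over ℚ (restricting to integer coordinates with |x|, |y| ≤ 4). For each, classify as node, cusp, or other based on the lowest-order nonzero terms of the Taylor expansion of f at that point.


Singular points: {(-3, 1)}; classification: cusp.

Compute partial derivatives:
  f_x = -9*x**2 - 54*x + 2*y**2 - 4*y - 79.
  f_y = 4*x*y - 4*x + 3*y**2 + 8*y - 11.
Scan x_0 ∈ {−4, ..., 4}. For each x_0, f_y(x_0, y) is a polynomial in y; find its integer roots y ∈ {−4, ..., 4}, then test f_x and f at those candidates.
  x = -4: f_y(-4, y) = 3*y**2 - 8*y + 5; vanishes at y ∈ {1}. (-4, 1): f_x = -9 ≠ 0.
  x = -3: f_y(-3, y) = 3*y**2 - 4*y + 1; vanishes at y ∈ {1}. (-3, 1): f_x = 0, f = 0 — SINGULAR.
  x = -2: f_y(-2, y) = 3*y**2 - 3; vanishes at y ∈ {-1, 1}. (-2, -1): f_x = -1 ≠ 0; (-2, 1): f_x = -9 ≠ 0.
  x = -1: f_y(-1, y) = 3*y**2 + 4*y - 7; vanishes at y ∈ {1}. (-1, 1): f_x = -36 ≠ 0.
  x = 0: f_y(0, y) = 3*y**2 + 8*y - 11; vanishes at y ∈ {1}. (0, 1): f_x = -81 ≠ 0.
  x = 1: f_y(1, y) = 3*y**2 + 12*y - 15; vanishes at y ∈ {1}. (1, 1): f_x = -144 ≠ 0.
  x = 2: f_y(2, y) = 3*y**2 + 16*y - 19; vanishes at y ∈ {1}. (2, 1): f_x = -225 ≠ 0.
  x = 3: f_y(3, y) = 3*y**2 + 20*y - 23; vanishes at y ∈ {1}. (3, 1): f_x = -324 ≠ 0.
  x = 4: f_y(4, y) = 3*y**2 + 24*y - 27; vanishes at y ∈ {1}. (4, 1): f_x = -441 ≠ 0.
Only singular point on the grid: (-3, 1).
Classify: substitute x = -3 + u, y = 1 + v and expand: f = -3*u**3 + 2*u*v**2 + v**3 + v**2.
No constant or linear terms (consistent with a singular point). Quadratic part: v**2. Cubic part: -3*u**3 + 2*u*v**2 + v**3.
The quadratic part v**2 is a perfect square, so there is a single (double) tangent line v = 0, i.e. y = 1. Restricting the cubic part to that line (v = 0) leaves -3*u**3 ≠ 0, so f is not divisible by v and the branch is v² ≈ 3*u**3 to lowest order — this is a cusp.
Classification: cusp.


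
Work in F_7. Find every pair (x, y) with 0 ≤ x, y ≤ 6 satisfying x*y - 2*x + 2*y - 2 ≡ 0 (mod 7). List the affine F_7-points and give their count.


Affine F_7-points: {(0, 1), (1, 6), (2, 5), (3, 3), (4, 4), (6, 0)}; count = 6.

For each of the 49 pairs (x, y) ∈ F_7², evaluate f(x, y) mod 7. Record the zeros.
  x = 0: [0↦5, 1↦0, 2↦2, 3↦4, 4↦6, 5↦1, 6↦3]  zeros at y ∈ {1}
  x = 1: [0↦3, 1↦6, 2↦2, 3↦5, 4↦1, 5↦4, 6↦0]  zeros at y ∈ {6}
  x = 2: [0↦1, 1↦5, 2↦2, 3↦6, 4↦3, 5↦0, 6↦4]  zeros at y ∈ {5}
  x = 3: [0↦6, 1↦4, 2↦2, 3↦0, 4↦5, 5↦3, 6↦1]  zeros at y ∈ {3}
  x = 4: [0↦4, 1↦3, 2↦2, 3↦1, 4↦0, 5↦6, 6↦5]  zeros at y ∈ {4}
  x = 5: [0↦2, 1↦2, 2↦2, 3↦2, 4↦2, 5↦2, 6↦2]  zeros at y ∈ ∅
  x = 6: [0↦0, 1↦1, 2↦2, 3↦3, 4↦4, 5↦5, 6↦6]  zeros at y ∈ {0}
Collecting zeros: affine points = {(0, 1), (1, 6), (2, 5), (3, 3), (4, 4), (6, 0)}.
Total count |C(F_7)_aff| = 6.


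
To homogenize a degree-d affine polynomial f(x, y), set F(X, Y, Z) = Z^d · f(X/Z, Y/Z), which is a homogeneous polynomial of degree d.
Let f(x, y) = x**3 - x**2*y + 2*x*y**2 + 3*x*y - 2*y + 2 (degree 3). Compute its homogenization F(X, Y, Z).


F(X, Y, Z) = X**3 - X**2*Y + 2*X*Y**2 + 3*X*Y*Z - 2*Y*Z**2 + 2*Z**3

deg(f) = 3.
Substitute x = X/Z, y = Y/Z into f, then multiply by Z^3.
  monomial 1·x^3·y^0 ↦ 1·X^3·Y^0·Z^0.
  monomial -1·x^2·y^1 ↦ -1·X^2·Y^1·Z^0.
  monomial 2·x^1·y^2 ↦ 2·X^1·Y^2·Z^0.
  monomial 3·x^1·y^1 ↦ 3·X^1·Y^1·Z^1.
  monomial -2·x^0·y^1 ↦ -2·X^0·Y^1·Z^2.
  monomial 2·x^0·y^0 ↦ 2·X^0·Y^0·Z^3.
Collecting: F(X, Y, Z) = X**3 - X**2*Y + 2*X*Y**2 + 3*X*Y*Z - 2*Y*Z**2 + 2*Z**3.


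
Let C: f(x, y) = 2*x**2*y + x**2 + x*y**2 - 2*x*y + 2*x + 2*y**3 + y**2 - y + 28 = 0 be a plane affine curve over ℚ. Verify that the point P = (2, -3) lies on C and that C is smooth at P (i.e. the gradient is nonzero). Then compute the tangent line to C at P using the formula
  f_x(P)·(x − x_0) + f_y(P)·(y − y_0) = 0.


Tangent line at P: -3*x + 39*y + 123 = 0.

Step 1: f(2, -3) = 0, so P lies on C.
Step 2: partial derivatives
  f_x(x, y) = 4*x*y + 2*x + y**2 - 2*y + 2, f_y(x, y) = 2*x**2 + 2*x*y - 2*x + 6*y**2 + 2*y - 1.
  f_x(P) = -3, f_y(P) = 39 (gradient nonzero, so P is smooth).
Step 3: tangent line at P: -3·(x − 2) + 39·(y − -3) = 0.
Expanding: -3*x + 39*y + 123 = 0.


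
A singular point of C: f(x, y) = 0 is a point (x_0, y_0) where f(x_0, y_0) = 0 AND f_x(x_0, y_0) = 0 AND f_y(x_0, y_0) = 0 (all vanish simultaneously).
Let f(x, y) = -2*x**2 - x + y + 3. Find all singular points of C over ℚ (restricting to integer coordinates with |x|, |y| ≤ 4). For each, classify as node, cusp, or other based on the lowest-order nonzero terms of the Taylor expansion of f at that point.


No singular points in the scanned grid; C is smooth there.

Compute partial derivatives:
  f_x = -4*x - 1.
  f_y = 1.
f_y = 1 is a nonzero constant, so f_y never vanishes: no point (x, y) can satisfy f = f_x = f_y = 0. In particular no (x, y) ∈ {−4, ..., 4}² is singular; the curve is smooth.


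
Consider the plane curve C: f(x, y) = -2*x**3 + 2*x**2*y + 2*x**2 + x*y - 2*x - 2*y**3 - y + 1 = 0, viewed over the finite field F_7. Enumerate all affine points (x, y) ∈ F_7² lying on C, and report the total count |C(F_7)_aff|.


Affine F_7-points: {(0, 3), (1, 3), (3, 3), (4, 1), (4, 2), (4, 4), (5, 5), (6, 0)}; count = 8.

For each of the 49 pairs (x, y) ∈ F_7², evaluate f(x, y) mod 7. Record the zeros.
  x = 0: [0↦1, 1↦5, 2↦4, 3↦0, 4↦2, 5↦5, 6↦4]  zeros at y ∈ {3}
  x = 1: [0↦6, 1↦6, 2↦1, 3↦0, 4↦5, 5↦4, 6↦6]  zeros at y ∈ {3}
  x = 2: [0↦3, 1↦3, 2↦5, 3↦4, 4↦2, 5↦1, 6↦3]  zeros at y ∈ ∅
  x = 3: [0↦1, 1↦5, 2↦4, 3↦0, 4↦2, 5↦5, 6↦4]  zeros at y ∈ {3}
  x = 4: [0↦2, 1↦0, 2↦0, 3↦4, 4↦0, 5↦4, 6↦4]  zeros at y ∈ {1, 2, 4}
  x = 5: [0↦1, 1↦4, 2↦2, 3↦4, 4↦5, 5↦0, 6↦5]  zeros at y ∈ {5}
  x = 6: [0↦0, 1↦5, 2↦5, 3↦2, 4↦5, 5↦2, 6↦2]  zeros at y ∈ {0}
Collecting zeros: affine points = {(0, 3), (1, 3), (3, 3), (4, 1), (4, 2), (4, 4), (5, 5), (6, 0)}.
Total count |C(F_7)_aff| = 8.


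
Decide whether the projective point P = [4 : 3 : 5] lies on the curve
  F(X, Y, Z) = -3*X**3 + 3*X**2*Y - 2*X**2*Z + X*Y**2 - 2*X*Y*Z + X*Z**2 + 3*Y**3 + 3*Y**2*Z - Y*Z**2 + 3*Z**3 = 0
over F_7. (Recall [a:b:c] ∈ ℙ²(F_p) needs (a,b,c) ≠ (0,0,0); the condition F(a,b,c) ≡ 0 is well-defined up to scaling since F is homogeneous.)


F(4,3,5) ≡ 2 (mod 7); P is NOT on the curve.

Evaluate F(4, 3, 5) term-by-term (mod 7).
  -3*X**3 ↦ -3·64·1·1 = -192
  3*X**2*Y ↦ 3·16·3·1 = 144
  -2*X**2*Z ↦ -2·16·1·5 = -160
  X*Y**2 ↦ 1·4·9·1 = 36
  -2*X*Y*Z ↦ -2·4·3·5 = -120
  X*Z**2 ↦ 1·4·1·25 = 100
  3*Y**3 ↦ 3·1·27·1 = 81
  3*Y**2*Z ↦ 3·1·9·5 = 135
  -Y*Z**2 ↦ -1·1·3·25 = -75
  3*Z**3 ↦ 3·1·1·125 = 375
Sum: F(4, 3, 5) = (-192) + (144) + (-160) + (36) + (-120) + (100) + (81) + (135) + (-75) + (375) = 324.
Reducing mod 7: 324 ≡ 2 (mod 7).
Since F(a, b, c) ≡ 2 ≠ 0 (mod 7), P does NOT lie on the curve.


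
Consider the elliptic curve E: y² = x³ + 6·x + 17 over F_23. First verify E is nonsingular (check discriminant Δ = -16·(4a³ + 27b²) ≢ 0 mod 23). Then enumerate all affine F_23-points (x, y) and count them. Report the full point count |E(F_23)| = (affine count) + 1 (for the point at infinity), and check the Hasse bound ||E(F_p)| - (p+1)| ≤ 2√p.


Affine points = {(1, 1), (1, 22), (3, 4), (3, 19), (4, 6), (4, 17), (6, 4), (6, 19), (8, 5), (8, 18), (9, 8), (9, 15), (12, 0), (14, 4), (14, 19), (15, 3), (15, 20), (16, 0), (17, 8), (17, 15), (18, 0), (20, 8), (20, 15)}; affine count = 23; |E(F_23)| = 24.

Discriminant check: Δ ∝ 4a³ + 27b² = 4·6³ + 27·17² = 4·216 + 27·289 ≡ 19 (mod 23). Nonzero ⇒ E is nonsingular.
For each x ∈ F_23, compute rhs = x³ + 6·x + 17 mod 23, then count y ∈ F_23 with y² ≡ rhs.
  x = 0: rhs = 17, matching y values: none (0 points).
  x = 1: rhs = 1, matching y values: 1, 22 (2 points).
  x = 2: rhs = 14, matching y values: none (0 points).
  x = 3: rhs = 16, matching y values: 4, 19 (2 points).
  x = 4: rhs = 13, matching y values: 6, 17 (2 points).
  x = 5: rhs = 11, matching y values: none (0 points).
  x = 6: rhs = 16, matching y values: 4, 19 (2 points).
  x = 7: rhs = 11, matching y values: none (0 points).
  x = 8: rhs = 2, matching y values: 5, 18 (2 points).
  x = 9: rhs = 18, matching y values: 8, 15 (2 points).
  x = 10: rhs = 19, matching y values: none (0 points).
  x = 11: rhs = 11, matching y values: none (0 points).
  x = 12: rhs = 0, matching y values: 0 (1 points).
  x = 13: rhs = 15, matching y values: none (0 points).
  x = 14: rhs = 16, matching y values: 4, 19 (2 points).
  x = 15: rhs = 9, matching y values: 3, 20 (2 points).
  x = 16: rhs = 0, matching y values: 0 (1 points).
  x = 17: rhs = 18, matching y values: 8, 15 (2 points).
  x = 18: rhs = 0, matching y values: 0 (1 points).
  x = 19: rhs = 21, matching y values: none (0 points).
  x = 20: rhs = 18, matching y values: 8, 15 (2 points).
  x = 21: rhs = 20, matching y values: none (0 points).
  x = 22: rhs = 10, matching y values: none (0 points).
Total affine count: 23.
Full point count |E(F_23)| = 23 + 1 = 24.
Hasse bound: |24 − (23+1)| = |0| = 0 ≤ 2√23 ≈ 9.5917 ✓.


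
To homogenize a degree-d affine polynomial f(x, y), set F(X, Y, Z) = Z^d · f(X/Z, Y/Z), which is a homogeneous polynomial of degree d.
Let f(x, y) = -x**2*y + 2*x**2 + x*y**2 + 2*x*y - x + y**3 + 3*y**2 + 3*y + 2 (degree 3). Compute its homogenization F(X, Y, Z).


F(X, Y, Z) = -X**2*Y + 2*X**2*Z + X*Y**2 + 2*X*Y*Z - X*Z**2 + Y**3 + 3*Y**2*Z + 3*Y*Z**2 + 2*Z**3

deg(f) = 3.
Substitute x = X/Z, y = Y/Z into f, then multiply by Z^3.
  monomial -1·x^2·y^1 ↦ -1·X^2·Y^1·Z^0.
  monomial 2·x^2·y^0 ↦ 2·X^2·Y^0·Z^1.
  monomial 1·x^1·y^2 ↦ 1·X^1·Y^2·Z^0.
  monomial 2·x^1·y^1 ↦ 2·X^1·Y^1·Z^1.
  monomial -1·x^1·y^0 ↦ -1·X^1·Y^0·Z^2.
  monomial 1·x^0·y^3 ↦ 1·X^0·Y^3·Z^0.
  monomial 3·x^0·y^2 ↦ 3·X^0·Y^2·Z^1.
  monomial 3·x^0·y^1 ↦ 3·X^0·Y^1·Z^2.
  monomial 2·x^0·y^0 ↦ 2·X^0·Y^0·Z^3.
Collecting: F(X, Y, Z) = -X**2*Y + 2*X**2*Z + X*Y**2 + 2*X*Y*Z - X*Z**2 + Y**3 + 3*Y**2*Z + 3*Y*Z**2 + 2*Z**3.


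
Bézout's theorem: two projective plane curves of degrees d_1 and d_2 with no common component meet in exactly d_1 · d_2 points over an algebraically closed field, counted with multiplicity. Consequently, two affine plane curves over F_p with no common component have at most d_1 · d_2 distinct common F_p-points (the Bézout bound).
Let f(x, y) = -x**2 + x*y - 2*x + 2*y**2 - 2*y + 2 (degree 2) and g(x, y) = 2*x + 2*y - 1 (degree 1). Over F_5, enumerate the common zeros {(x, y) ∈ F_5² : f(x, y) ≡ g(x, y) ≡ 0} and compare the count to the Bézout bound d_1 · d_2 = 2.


Common zeros: {(1, 2)}; count = 1; Bézout bound = 2.

deg(f) = 2, deg(g) = 1, so Bézout bound = 2.
Scan x ∈ F_5. For each x, list the y ∈ F_5 with f(x, y) ≡ 0 and those with g(x, y) ≡ 0 (mod 5); the common zeros in that column are the intersection.
  x = 0: f ≡ 0 at y ∈ ∅; g ≡ 0 at y ∈ {3}; common: ∅.
  x = 1: f ≡ 0 at y ∈ {1, 2}; g ≡ 0 at y ∈ {2}; common: {2}.
  x = 2: f ≡ 0 at y ∈ ∅; g ≡ 0 at y ∈ {1}; common: ∅.
  x = 3: f ≡ 0 at y ∈ {1}; g ≡ 0 at y ∈ {0}; common: ∅.
  x = 4: f ≡ 0 at y ∈ {2}; g ≡ 0 at y ∈ {4}; common: ∅.
Collecting: common zeros = {(1, 2)}, so the count is 1.
Comparison with the Bézout bound: 1 ≤ 2 = deg(f)·deg(g), as expected for curves with no common component (the affine F_5-count falls short of the bound because intersections may lie at infinity, over extension fields, or carry multiplicity).


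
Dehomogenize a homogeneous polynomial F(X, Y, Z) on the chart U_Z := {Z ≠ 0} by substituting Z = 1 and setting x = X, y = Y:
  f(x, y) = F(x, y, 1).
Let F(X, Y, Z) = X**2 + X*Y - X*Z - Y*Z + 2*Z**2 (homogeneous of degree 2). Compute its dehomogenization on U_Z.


f(x, y) = x**2 + x*y - x - y + 2

On U_Z we set Z = 1. Each monomial c·X^i·Y^j·Z^k in F becomes c·x^i·y^j·1^k = c·x^i·y^j.
Substituting Z = 1: F(X, Y, 1) = x**2 + x*y - x - y + 2.
Note: deg(f) ≤ deg(F) = 2; strict inequality happens when F is divisible by Z (lost terms).


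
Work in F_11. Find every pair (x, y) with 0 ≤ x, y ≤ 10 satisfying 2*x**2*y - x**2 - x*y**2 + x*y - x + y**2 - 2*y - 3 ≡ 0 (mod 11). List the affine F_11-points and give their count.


Affine F_11-points: {(0, 3), (0, 10), (1, 5), (4, 2), (5, 0), (5, 5), (6, 6), (6, 7), (8, 2), (8, 3), (10, 7), (10, 10)}; count = 12.

For each of the 121 pairs (x, y) ∈ F_11², evaluate f(x, y) mod 11. Record the zeros.
  x = 0: [0↦8, 1↦7, 2↦8, 3↦0, 4↦5, 5↦1, 6↦10, 7↦10, 8↦1, 9↦5, 10↦0]  zeros at y ∈ {3, 10}
  x = 1: [0↦6, 1↦7, 2↦8, 3↦9, 4↦10, 5↦0, 6↦1, 7↦2, 8↦3, 9↦4, 10↦5]  zeros at y ∈ {5}
  x = 2: [0↦2, 1↦9, 2↦3, 3↦6, 4↦7, 5↦6, 6↦3, 7↦9, 8↦2, 9↦4, 10↦4]  zeros at y ∈ ∅
  x = 3: [0↦7, 1↦2, 2↦4, 3↦2, 4↦7, 5↦8, 6↦5, 7↦9, 8↦9, 9↦5, 10↦8]  zeros at y ∈ ∅
  x = 4: [0↦10, 1↦8, 2↦0, 3↦8, 4↦10, 5↦6, 6↦7, 7↦2, 8↦2, 9↦7, 10↦6]  zeros at y ∈ {2}
  x = 5: [0↦0, 1↦5, 2↦2, 3↦2, 4↦5, 5↦0, 6↦9, 7↦10, 8↦3, 9↦10, 10↦9]  zeros at y ∈ {0, 5}
  x = 6: [0↦10, 1↦4, 2↦10, 3↦6, 4↦3, 5↦1, 6↦0, 7↦0, 8↦1, 9↦3, 10↦6]  zeros at y ∈ {6, 7}
  x = 7: [0↦7, 1↦5, 2↦2, 3↦9, 4↦4, 5↦9, 6↦2, 7↦5, 8↦7, 9↦8, 10↦8]  zeros at y ∈ ∅
  x = 8: [0↦2, 1↦8, 2↦0, 3↦0, 4↦8, 5↦2, 6↦4, 7↦3, 8↦10, 9↦3, 10↦4]  zeros at y ∈ {2, 3}
  x = 9: [0↦6, 1↦2, 2↦4, 3↦1, 4↦4, 5↦2, 6↦6, 7↦5, 8↦10, 9↦10, 10↦5]  zeros at y ∈ ∅
  x = 10: [0↦8, 1↦9, 2↦3, 3↦1, 4↦3, 5↦9, 6↦8, 7↦0, 8↦7, 9↦7, 10↦0]  zeros at y ∈ {7, 10}
Collecting zeros: affine points = {(0, 3), (0, 10), (1, 5), (4, 2), (5, 0), (5, 5), (6, 6), (6, 7), (8, 2), (8, 3), (10, 7), (10, 10)}.
Total count |C(F_11)_aff| = 12.
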